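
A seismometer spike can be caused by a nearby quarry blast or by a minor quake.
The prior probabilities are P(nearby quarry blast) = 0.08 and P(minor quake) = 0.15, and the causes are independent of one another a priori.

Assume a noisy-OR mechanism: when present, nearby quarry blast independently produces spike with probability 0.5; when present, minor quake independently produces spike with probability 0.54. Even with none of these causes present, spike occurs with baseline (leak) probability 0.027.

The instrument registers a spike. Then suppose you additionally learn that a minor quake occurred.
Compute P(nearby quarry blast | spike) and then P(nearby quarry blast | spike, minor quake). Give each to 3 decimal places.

P(nearby quarry blast | spike) ≈ 0.312; P(nearby quarry blast | spike, minor quake) ≈ 0.109

Under noisy-OR, P(spike | causes) = 1 − (1−0.027)·∏(1−qᵢ) over the active causes.
Enumerate the 4 (nearby quarry blast, minor quake) configurations and weight by the priors:
  P(spike) = 0.027×0.92×0.85 + 0.55242×0.92×0.15 + 0.5135×0.08×0.85 + 0.77621×0.08×0.15
        = 0.021114 + 0.076234 + 0.034918 + 0.009315 = 0.141581
The terms with nearby quarry blast present sum to 0.044233, so
  P(nearby quarry blast | spike) = 0.044233 / 0.141581 ≈ 0.312

Now also conditioning on minor quake=true:
For the numerator, keep only nearby quarry blast=true terms: 0.77621×0.08 = 0.062097
The normalizing constant is 0.55242×0.92 + 0.77621×0.08 = 0.570323
Posterior = 0.062097 / 0.570323 ≈ 0.109
This is intercausal reasoning (explaining away): once minor quake accounts for the spike, nearby quarry blast becomes less likely.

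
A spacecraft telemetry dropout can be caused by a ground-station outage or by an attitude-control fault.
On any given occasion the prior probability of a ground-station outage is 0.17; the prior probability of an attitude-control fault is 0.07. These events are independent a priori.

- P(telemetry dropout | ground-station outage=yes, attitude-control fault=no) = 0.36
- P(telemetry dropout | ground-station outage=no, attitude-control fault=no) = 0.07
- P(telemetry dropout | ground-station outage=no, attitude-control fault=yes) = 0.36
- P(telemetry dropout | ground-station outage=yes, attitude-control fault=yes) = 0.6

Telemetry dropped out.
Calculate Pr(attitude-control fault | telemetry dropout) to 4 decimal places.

For the numerator, keep only attitude-control fault=true terms: 0.020916 + 0.007140 = 0.028056
Normalizer over all consistent configurations: 0.07*0.83*0.93 + 0.36*0.83*0.07 + 0.36*0.17*0.93 + 0.6*0.17*0.07 = 0.139005
Posterior = 0.028056 / 0.139005 ≈ 0.2018

Pr(attitude-control fault | telemetry dropout) ≈ 0.2018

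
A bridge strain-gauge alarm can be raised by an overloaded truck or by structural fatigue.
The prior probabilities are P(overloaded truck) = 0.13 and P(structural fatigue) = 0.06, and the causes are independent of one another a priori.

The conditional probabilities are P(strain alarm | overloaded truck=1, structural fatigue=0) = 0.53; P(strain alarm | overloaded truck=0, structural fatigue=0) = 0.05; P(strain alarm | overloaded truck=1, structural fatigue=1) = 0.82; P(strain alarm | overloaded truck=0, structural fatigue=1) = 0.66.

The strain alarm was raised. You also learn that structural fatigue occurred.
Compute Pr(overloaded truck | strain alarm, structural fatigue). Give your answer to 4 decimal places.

Pr(overloaded truck | strain alarm, structural fatigue) ≈ 0.1566

Sum P(strain alarm|·) weighted by the priors over both values of overloaded truck:
  P(strain alarm | structural fatigue) = 0.66*0.87 + 0.82*0.13
        = 0.574200 + 0.106600 = 0.680800
The terms with overloaded truck present sum to 0.106600, so
  P(overloaded truck | strain alarm, structural fatigue) = 0.106600 / 0.680800 ≈ 0.1566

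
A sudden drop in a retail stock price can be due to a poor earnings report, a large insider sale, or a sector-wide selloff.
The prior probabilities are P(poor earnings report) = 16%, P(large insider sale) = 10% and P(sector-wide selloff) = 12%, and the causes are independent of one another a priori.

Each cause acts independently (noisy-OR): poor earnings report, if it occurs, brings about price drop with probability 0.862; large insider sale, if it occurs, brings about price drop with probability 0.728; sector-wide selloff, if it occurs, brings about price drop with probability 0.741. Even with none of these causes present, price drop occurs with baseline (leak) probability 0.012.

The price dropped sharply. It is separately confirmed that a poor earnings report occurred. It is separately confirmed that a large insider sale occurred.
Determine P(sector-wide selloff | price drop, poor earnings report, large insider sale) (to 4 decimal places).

P(sector-wide selloff | price drop, poor earnings report, large insider sale) ≈ 0.1230

Under noisy-OR, P(price drop | causes) = 1 − (1−0.012)·∏(1−qᵢ) over the active causes.
P(price drop | poor earnings report, large insider sale) = 0.962914×0.88 + 0.990395×0.12 = 0.847364 + 0.118847 = 0.966211
The sector-wide selloff-present share is 0.990395×0.12 = 0.118847.
So P(sector-wide selloff | price drop, poor earnings report, large insider sale) = 0.118847/0.966211 ≈ 0.1230.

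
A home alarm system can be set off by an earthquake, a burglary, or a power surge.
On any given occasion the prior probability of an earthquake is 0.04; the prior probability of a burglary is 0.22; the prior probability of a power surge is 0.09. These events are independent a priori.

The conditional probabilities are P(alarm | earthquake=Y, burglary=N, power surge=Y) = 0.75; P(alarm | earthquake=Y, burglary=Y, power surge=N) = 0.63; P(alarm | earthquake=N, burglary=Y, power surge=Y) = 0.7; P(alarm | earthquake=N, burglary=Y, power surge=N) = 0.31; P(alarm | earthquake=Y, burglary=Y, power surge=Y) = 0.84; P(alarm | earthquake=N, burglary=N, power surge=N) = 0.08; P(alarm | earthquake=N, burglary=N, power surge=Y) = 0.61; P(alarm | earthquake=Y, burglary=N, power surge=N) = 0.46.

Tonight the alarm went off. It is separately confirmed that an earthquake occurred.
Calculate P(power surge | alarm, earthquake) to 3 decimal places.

P(power surge | alarm, earthquake) ≈ 0.133

Numerator (weight on configurations with power surge): 0.052650 + 0.016632 = 0.069282
Denominator P(alarm | earthquake): 0.46*0.78*0.91 + 0.75*0.78*0.09 + 0.63*0.22*0.91 + 0.84*0.22*0.09 = 0.521916
Posterior = 0.069282 / 0.521916 ≈ 0.133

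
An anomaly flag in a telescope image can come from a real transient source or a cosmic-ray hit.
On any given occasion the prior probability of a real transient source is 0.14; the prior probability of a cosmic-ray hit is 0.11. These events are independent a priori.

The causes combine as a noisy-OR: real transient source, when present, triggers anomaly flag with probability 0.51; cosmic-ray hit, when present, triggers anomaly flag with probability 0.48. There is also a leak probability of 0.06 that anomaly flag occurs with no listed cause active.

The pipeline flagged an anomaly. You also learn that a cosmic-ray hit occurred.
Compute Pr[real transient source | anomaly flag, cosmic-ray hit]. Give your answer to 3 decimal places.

Pr[real transient source | anomaly flag, cosmic-ray hit] ≈ 0.195

Under noisy-OR, P(anomaly flag | causes) = 1 − (1−0.06)·∏(1−qᵢ) over the active causes.
Sum P(anomaly flag|·) weighted by the priors over both values of real transient source:
  P(anomaly flag | cosmic-ray hit) = 0.5112×0.86 + 0.760488×0.14
        = 0.439632 + 0.106468 = 0.546100
Configurations with real transient source contribute 0.106468, so
  P(real transient source | anomaly flag, cosmic-ray hit) = 0.106468 / 0.546100 ≈ 0.195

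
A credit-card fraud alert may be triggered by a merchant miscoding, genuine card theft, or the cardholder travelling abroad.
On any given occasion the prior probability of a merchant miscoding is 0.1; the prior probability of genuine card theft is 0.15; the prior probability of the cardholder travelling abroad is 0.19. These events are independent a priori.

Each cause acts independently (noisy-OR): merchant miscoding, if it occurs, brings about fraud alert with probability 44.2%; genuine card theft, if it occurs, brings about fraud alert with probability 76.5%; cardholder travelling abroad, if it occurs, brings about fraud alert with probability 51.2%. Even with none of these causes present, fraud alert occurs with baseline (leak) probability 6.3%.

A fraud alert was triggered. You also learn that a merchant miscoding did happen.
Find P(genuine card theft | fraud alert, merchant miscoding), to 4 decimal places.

P(genuine card theft | fraud alert, merchant miscoding) ≈ 0.2291

Under noisy-OR, P(fraud alert | causes) = 1 − (1−0.063)·∏(1−qᵢ) over the active causes.
For the numerator, keep only genuine card theft=true terms: 0.106571 + 0.026791 = 0.133362
Denominator P(fraud alert | merchant miscoding): 0.477154·0.85·0.81 + 0.744851·0.85·0.19 + 0.877131·0.15·0.81 + 0.94004·0.15·0.19 = 0.582176
Posterior = 0.133362 / 0.582176 ≈ 0.2291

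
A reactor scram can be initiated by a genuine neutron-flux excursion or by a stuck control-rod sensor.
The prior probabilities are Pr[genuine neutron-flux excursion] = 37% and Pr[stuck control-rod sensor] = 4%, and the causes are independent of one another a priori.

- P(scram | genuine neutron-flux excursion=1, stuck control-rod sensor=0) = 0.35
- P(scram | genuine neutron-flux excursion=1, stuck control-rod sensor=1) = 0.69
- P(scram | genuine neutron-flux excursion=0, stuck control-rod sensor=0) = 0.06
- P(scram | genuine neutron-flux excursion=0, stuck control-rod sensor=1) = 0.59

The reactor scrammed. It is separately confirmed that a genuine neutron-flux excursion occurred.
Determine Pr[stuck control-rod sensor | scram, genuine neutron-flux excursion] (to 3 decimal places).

By total probability over both values of stuck control-rod sensor:
  P(scram | genuine neutron-flux excursion) = 0.35×0.96 + 0.69×0.04
        = 0.336000 + 0.027600 = 0.363600
Keeping only the stuck control-rod sensor-present terms gives 0.027600, so
  P(stuck control-rod sensor | scram, genuine neutron-flux excursion) = 0.027600 / 0.363600 ≈ 0.076

Pr[stuck control-rod sensor | scram, genuine neutron-flux excursion] ≈ 0.076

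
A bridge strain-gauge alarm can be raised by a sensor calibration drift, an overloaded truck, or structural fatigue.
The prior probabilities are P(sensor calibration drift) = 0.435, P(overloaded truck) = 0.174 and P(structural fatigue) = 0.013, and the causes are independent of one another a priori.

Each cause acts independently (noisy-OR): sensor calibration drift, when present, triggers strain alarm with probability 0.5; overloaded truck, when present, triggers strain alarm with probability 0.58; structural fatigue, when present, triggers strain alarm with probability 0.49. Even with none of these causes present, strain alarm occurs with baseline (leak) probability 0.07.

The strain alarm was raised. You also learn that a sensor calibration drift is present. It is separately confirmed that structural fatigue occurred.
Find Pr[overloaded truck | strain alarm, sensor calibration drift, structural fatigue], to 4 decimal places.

Under noisy-OR, P(strain alarm | causes) = 1 − (1−0.07)·∏(1−qᵢ) over the active causes.
P(strain alarm | sensor calibration drift, structural fatigue) = 0.76285*0.826 + 0.900397*0.174 = 0.630114 + 0.156669 = 0.786783
The overloaded truck-present share is 0.900397*0.174 = 0.156669.
Hence the posterior is 0.156669/0.786783 ≈ 0.1991.

Pr[overloaded truck | strain alarm, sensor calibration drift, structural fatigue] ≈ 0.1991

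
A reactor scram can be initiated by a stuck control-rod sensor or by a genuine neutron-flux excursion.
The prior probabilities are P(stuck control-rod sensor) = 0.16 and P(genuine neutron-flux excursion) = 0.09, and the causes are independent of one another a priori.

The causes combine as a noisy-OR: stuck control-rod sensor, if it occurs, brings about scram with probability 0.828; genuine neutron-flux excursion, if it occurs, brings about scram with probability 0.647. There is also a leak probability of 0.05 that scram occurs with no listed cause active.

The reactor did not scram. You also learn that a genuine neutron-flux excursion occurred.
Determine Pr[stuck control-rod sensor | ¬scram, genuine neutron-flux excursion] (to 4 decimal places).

Under noisy-OR, P(scram | causes) = 1 − (1−0.05)·∏(1−qᵢ) over the active causes.
Weight on stuck control-rod sensor=true, given the evidence: 0.05768×0.16 = 0.009229
The normalizing constant is 0.33535×0.84 + 0.05768×0.16 = 0.290923
P(stuck control-rod sensor | ¬scram, genuine neutron-flux excursion) = 0.009229/0.290923 ≈ 0.0317

Pr[stuck control-rod sensor | ¬scram, genuine neutron-flux excursion] ≈ 0.0317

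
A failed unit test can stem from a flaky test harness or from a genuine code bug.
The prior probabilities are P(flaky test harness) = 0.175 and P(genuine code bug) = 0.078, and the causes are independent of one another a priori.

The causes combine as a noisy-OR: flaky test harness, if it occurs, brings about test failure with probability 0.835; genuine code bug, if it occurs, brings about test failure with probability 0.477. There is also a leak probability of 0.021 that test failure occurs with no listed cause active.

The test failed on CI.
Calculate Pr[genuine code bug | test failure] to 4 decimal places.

Pr[genuine code bug | test failure] ≈ 0.2249

Under noisy-OR, P(test failure | causes) = 1 − (1−0.021)·∏(1−qᵢ) over the active causes.
By total probability over the 4 (flaky test harness, genuine code bug) configurations:
  P(test failure) = 0.021*0.825*0.922 + 0.487983*0.825*0.078 + 0.838465*0.175*0.922 + 0.915517*0.175*0.078
        = 0.015974 + 0.031402 + 0.135286 + 0.012497 = 0.195159
Configurations with genuine code bug contribute 0.043899, so
  P(genuine code bug | test failure) = 0.043899 / 0.195159 ≈ 0.2249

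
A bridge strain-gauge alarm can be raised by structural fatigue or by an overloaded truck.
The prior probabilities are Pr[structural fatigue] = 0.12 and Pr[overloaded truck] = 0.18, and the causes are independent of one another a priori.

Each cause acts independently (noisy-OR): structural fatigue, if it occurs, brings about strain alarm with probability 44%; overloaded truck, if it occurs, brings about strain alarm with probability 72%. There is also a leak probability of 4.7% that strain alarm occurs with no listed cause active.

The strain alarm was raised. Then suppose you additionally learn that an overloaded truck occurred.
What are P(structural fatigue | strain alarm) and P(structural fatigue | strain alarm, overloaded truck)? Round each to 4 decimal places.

Under noisy-OR, P(strain alarm | causes) = 1 − (1−0.047)·∏(1−qᵢ) over the active causes.
P(strain alarm) = 0.047*0.88*0.82 + 0.73316*0.88*0.18 + 0.46632*0.12*0.82 + 0.85057*0.12*0.18 = 0.033915 + 0.116133 + 0.045886 + 0.018372 = 0.214306
Of this, 0.064258 comes from 0.045886 + 0.018372 (the structural fatigue=true cases).
So P(structural fatigue | strain alarm) = 0.064258/0.214306 ≈ 0.2998.

Now condition on the additional information:
P(strain alarm | overloaded truck) = 0.73316·0.88 + 0.85057·0.12 = 0.645181 + 0.102068 = 0.747249
Of this, 0.102068 comes from 0.85057·0.12 (the structural fatigue=true cases).
Hence the posterior is 0.102068/0.747249 ≈ 0.1366.
— overloaded truck explains away the evidence for structural fatigue.

P(structural fatigue | strain alarm) ≈ 0.2998; P(structural fatigue | strain alarm, overloaded truck) ≈ 0.1366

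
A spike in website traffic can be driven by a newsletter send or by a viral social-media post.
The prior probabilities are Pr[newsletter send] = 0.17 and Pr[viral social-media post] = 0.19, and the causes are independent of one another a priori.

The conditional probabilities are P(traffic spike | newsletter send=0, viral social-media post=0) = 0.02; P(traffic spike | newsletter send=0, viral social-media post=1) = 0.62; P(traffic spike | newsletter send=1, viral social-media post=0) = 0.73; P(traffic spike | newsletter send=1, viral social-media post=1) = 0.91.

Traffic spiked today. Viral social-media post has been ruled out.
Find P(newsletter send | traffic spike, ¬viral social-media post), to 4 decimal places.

P(newsletter send | traffic spike, ¬viral social-media post) ≈ 0.8820

Numerator (weight on configurations with newsletter send): 0.73×0.17 = 0.124100
Normalizer over all consistent configurations: 0.02×0.83 + 0.73×0.17 = 0.140700
P(newsletter send | traffic spike, ¬viral social-media post) = 0.124100/0.140700 ≈ 0.8820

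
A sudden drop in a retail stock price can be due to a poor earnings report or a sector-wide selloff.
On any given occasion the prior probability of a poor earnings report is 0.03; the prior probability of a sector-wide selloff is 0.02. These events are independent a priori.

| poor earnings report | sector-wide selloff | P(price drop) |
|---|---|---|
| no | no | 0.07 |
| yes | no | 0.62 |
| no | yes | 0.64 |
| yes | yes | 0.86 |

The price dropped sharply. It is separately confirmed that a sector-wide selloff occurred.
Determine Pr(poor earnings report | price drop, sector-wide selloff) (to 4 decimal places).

Pr(poor earnings report | price drop, sector-wide selloff) ≈ 0.0399

P(price drop | sector-wide selloff) = 0.64*0.97 + 0.86*0.03 = 0.620800 + 0.025800 = 0.646600
Restricting to configurations with poor earnings report present: 0.86*0.03 = 0.025800.
Hence the posterior is 0.025800/0.646600 ≈ 0.0399.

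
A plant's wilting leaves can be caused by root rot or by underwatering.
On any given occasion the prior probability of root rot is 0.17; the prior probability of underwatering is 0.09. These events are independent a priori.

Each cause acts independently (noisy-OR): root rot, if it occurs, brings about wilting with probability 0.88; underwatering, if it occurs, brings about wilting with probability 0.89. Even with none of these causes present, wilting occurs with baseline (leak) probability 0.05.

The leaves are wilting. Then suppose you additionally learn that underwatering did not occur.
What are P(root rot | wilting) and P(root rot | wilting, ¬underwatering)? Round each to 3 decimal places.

Under noisy-OR, P(wilting | causes) = 1 − (1−0.05)·∏(1−qᵢ) over the active causes.
Sum P(wilting|·) weighted by the priors over the 4 (root rot, underwatering) configurations:
  P(wilting) = 0.05*0.83*0.91 + 0.8955*0.83*0.09 + 0.886*0.17*0.91 + 0.98746*0.17*0.09
        = 0.037765 + 0.066894 + 0.137064 + 0.015108 = 0.256831
The terms with root rot present sum to 0.152172, so
  P(root rot | wilting) = 0.152172 / 0.256831 ≈ 0.592

Now condition on the additional information:
Weight on root rot=true, given the evidence: 0.886·0.17 = 0.150620
Denominator P(wilting | ¬underwatering): 0.05·0.83 + 0.886·0.17 = 0.192120
P(root rot | wilting, ¬underwatering) = 0.150620/0.192120 ≈ 0.784

P(root rot | wilting) ≈ 0.592; P(root rot | wilting, ¬underwatering) ≈ 0.784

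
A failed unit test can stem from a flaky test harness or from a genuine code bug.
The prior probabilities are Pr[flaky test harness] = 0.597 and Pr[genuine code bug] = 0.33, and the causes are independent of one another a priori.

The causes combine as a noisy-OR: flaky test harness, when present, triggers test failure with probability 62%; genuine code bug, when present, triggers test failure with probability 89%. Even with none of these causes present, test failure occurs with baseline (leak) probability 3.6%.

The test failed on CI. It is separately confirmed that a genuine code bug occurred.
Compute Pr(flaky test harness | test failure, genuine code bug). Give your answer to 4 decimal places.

Pr(flaky test harness | test failure, genuine code bug) ≈ 0.6139

Under noisy-OR, P(test failure | causes) = 1 − (1−0.036)·∏(1−qᵢ) over the active causes.
Weight on flaky test harness=true, given the evidence: 0.959705·0.597 = 0.572944
Denominator P(test failure | genuine code bug): 0.89396·0.403 + 0.959705·0.597 = 0.933210
P(flaky test harness | test failure, genuine code bug) = 0.572944/0.933210 ≈ 0.6139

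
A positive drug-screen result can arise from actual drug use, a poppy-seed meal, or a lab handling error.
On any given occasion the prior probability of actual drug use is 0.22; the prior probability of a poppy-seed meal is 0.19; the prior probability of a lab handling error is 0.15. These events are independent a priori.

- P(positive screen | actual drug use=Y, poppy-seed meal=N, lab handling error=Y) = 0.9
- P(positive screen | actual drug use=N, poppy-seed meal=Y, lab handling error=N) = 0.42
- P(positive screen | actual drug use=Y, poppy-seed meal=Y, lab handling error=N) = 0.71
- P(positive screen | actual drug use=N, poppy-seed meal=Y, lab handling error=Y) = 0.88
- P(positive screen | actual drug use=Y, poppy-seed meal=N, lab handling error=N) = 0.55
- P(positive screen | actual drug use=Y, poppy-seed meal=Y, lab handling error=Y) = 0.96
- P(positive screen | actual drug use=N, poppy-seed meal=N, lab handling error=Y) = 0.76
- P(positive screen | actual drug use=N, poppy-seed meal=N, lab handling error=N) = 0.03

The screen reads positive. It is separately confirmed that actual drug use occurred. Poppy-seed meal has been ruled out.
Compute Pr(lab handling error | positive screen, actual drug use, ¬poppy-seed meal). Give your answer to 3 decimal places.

Weight on lab handling error=true, given the evidence: 0.9·0.15 = 0.135000
The normalizing constant is 0.55·0.85 + 0.9·0.15 = 0.602500
P(lab handling error | positive screen, actual drug use, ¬poppy-seed meal) = 0.135000/0.602500 ≈ 0.224

Pr(lab handling error | positive screen, actual drug use, ¬poppy-seed meal) ≈ 0.224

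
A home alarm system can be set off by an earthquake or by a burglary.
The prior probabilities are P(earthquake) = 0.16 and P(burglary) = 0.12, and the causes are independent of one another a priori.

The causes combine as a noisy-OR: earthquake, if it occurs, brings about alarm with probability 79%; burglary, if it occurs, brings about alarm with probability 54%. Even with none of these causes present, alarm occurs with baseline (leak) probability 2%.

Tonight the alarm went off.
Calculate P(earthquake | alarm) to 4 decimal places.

P(earthquake | alarm) ≈ 0.6481

Under noisy-OR, P(alarm | causes) = 1 − (1−0.02)·∏(1−qᵢ) over the active causes.
Numerator (weight on configurations with earthquake): 0.111823 + 0.017382 = 0.129205
Normalizer over all consistent configurations: 0.02·0.84·0.88 + 0.5492·0.84·0.12 + 0.7942·0.16·0.88 + 0.905332·0.16·0.12 = 0.199348
Posterior = 0.129205 / 0.199348 ≈ 0.6481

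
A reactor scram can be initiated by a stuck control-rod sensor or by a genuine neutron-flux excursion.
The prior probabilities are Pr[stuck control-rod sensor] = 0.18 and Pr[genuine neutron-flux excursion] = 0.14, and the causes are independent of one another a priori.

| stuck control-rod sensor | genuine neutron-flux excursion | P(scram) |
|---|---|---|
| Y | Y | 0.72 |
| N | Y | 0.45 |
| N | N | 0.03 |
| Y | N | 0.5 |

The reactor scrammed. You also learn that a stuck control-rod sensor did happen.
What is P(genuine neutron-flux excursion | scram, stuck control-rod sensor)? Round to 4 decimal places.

By total probability over both values of genuine neutron-flux excursion:
  P(scram | stuck control-rod sensor) = 0.5·0.86 + 0.72·0.14
        = 0.430000 + 0.100800 = 0.530800
The terms with genuine neutron-flux excursion present sum to 0.100800, so
  P(genuine neutron-flux excursion | scram, stuck control-rod sensor) = 0.100800 / 0.530800 ≈ 0.1899

P(genuine neutron-flux excursion | scram, stuck control-rod sensor) ≈ 0.1899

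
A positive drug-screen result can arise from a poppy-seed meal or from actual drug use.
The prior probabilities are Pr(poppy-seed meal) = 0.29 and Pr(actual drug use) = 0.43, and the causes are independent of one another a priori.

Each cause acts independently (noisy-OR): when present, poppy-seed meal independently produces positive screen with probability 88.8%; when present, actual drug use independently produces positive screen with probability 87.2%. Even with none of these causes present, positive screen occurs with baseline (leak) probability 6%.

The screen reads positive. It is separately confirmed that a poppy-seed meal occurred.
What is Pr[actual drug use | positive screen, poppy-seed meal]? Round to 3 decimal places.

Under noisy-OR, P(positive screen | causes) = 1 − (1−0.06)·∏(1−qᵢ) over the active causes.
P(positive screen | poppy-seed meal) = 0.89472×0.57 + 0.986524×0.43 = 0.509990 + 0.424205 = 0.934195
Restricting to configurations with actual drug use present: 0.986524×0.43 = 0.424205.
Hence the posterior is 0.424205/0.934195 ≈ 0.454.

Pr[actual drug use | positive screen, poppy-seed meal] ≈ 0.454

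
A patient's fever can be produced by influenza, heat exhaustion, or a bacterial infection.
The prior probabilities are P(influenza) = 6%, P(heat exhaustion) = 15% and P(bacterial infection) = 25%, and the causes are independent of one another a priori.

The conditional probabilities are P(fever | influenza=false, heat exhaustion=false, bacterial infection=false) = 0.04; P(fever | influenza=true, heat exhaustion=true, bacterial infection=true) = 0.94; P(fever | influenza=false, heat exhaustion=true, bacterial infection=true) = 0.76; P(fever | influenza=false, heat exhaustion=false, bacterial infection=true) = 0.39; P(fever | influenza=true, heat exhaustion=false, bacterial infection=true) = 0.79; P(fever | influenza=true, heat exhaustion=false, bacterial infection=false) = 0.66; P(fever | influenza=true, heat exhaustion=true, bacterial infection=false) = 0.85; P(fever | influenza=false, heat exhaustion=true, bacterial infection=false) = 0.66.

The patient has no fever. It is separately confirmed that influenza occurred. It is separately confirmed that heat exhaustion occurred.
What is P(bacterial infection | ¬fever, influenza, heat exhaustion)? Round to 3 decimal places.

Numerator (weight on configurations with bacterial infection): 0.06·0.25 = 0.015000
Normalizer over all consistent configurations: 0.15·0.75 + 0.06·0.25 = 0.127500
P(bacterial infection | ¬fever, influenza, heat exhaustion) = 0.015000/0.127500 ≈ 0.118

P(bacterial infection | ¬fever, influenza, heat exhaustion) ≈ 0.118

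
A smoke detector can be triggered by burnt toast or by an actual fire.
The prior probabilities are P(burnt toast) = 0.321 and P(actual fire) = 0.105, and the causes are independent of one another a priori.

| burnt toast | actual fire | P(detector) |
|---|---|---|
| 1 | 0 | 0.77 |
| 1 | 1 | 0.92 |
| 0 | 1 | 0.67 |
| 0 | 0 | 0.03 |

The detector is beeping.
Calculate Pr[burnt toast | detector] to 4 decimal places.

Pr[burnt toast | detector] ≈ 0.7926

Weight on burnt toast=true, given the evidence: 0.221217 + 0.031009 = 0.252226
Denominator P(detector): 0.03·0.679·0.895 + 0.67·0.679·0.105 + 0.77·0.321·0.895 + 0.92·0.321·0.105 = 0.318225
Posterior = 0.252226 / 0.318225 ≈ 0.7926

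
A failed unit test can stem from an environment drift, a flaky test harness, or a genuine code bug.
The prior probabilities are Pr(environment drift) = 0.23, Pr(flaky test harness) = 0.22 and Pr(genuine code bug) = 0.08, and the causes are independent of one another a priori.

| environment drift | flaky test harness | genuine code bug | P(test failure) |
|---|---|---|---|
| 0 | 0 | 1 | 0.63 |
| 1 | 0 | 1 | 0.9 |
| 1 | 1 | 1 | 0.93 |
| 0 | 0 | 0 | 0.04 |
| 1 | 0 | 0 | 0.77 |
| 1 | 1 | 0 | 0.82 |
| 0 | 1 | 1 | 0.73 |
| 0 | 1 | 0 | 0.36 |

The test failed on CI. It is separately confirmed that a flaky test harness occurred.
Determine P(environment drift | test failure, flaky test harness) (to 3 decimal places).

Sum P(test failure|·) weighted by the priors over the 4 (environment drift, genuine code bug) configurations:
  P(test failure | flaky test harness) = 0.36*0.77*0.92 + 0.73*0.77*0.08 + 0.82*0.23*0.92 + 0.93*0.23*0.08
        = 0.255024 + 0.044968 + 0.173512 + 0.017112 = 0.490616
Keeping only the environment drift-present terms gives 0.190624, so
  P(environment drift | test failure, flaky test harness) = 0.190624 / 0.490616 ≈ 0.389

P(environment drift | test failure, flaky test harness) ≈ 0.389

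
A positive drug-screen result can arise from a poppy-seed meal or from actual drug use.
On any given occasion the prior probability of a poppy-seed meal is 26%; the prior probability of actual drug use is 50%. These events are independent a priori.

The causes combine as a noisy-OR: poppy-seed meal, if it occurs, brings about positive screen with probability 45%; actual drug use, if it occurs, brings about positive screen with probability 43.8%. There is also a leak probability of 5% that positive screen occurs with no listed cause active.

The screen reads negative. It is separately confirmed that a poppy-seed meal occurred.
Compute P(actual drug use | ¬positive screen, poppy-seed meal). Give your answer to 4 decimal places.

Under noisy-OR, P(positive screen | causes) = 1 − (1−0.05)·∏(1−qᵢ) over the active causes.
Numerator (weight on configurations with actual drug use): 0.293645*0.5 = 0.146822
Denominator P(¬positive screen | poppy-seed meal): 0.5225*0.5 + 0.293645*0.5 = 0.408072
Posterior = 0.146822 / 0.408072 ≈ 0.3598

P(actual drug use | ¬positive screen, poppy-seed meal) ≈ 0.3598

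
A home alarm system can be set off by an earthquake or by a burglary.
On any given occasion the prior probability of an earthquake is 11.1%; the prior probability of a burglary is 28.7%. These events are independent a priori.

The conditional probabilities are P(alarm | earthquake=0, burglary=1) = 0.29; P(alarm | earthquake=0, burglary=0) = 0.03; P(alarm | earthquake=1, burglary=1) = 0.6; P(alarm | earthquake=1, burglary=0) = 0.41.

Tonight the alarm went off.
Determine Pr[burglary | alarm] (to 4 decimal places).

Pr[burglary | alarm] ≈ 0.6440

By total probability over the 4 (earthquake, burglary) configurations:
  P(alarm) = 0.03×0.889×0.713 + 0.29×0.889×0.287 + 0.41×0.111×0.713 + 0.6×0.111×0.287
        = 0.019016 + 0.073991 + 0.032449 + 0.019114 = 0.144570
The terms with burglary present sum to 0.093105, so
  P(burglary | alarm) = 0.093105 / 0.144570 ≈ 0.6440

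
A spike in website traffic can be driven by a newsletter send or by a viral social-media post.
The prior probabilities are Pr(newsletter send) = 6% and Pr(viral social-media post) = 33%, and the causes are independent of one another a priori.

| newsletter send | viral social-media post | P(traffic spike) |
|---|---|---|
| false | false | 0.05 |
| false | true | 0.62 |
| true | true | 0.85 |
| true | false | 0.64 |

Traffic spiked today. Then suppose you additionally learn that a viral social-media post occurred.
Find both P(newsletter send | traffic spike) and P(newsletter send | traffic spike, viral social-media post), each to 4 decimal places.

P(traffic spike) = 0.05·0.94·0.67 + 0.62·0.94·0.33 + 0.64·0.06·0.67 + 0.85·0.06·0.33 = 0.031490 + 0.192324 + 0.025728 + 0.016830 = 0.266372
The newsletter send-present share is 0.025728 + 0.016830 = 0.042558.
P(newsletter send | traffic spike) = 0.042558 / 0.266372 ≈ 0.1598

With the extra evidence:
By total probability over both values of newsletter send:
  P(traffic spike | viral social-media post) = 0.62*0.94 + 0.85*0.06
        = 0.582800 + 0.051000 = 0.633800
The terms with newsletter send present sum to 0.051000, so
  P(newsletter send | traffic spike, viral social-media post) = 0.051000 / 0.633800 ≈ 0.0805
— viral social-media post explains away the evidence for newsletter send.

P(newsletter send | traffic spike) ≈ 0.1598; P(newsletter send | traffic spike, viral social-media post) ≈ 0.0805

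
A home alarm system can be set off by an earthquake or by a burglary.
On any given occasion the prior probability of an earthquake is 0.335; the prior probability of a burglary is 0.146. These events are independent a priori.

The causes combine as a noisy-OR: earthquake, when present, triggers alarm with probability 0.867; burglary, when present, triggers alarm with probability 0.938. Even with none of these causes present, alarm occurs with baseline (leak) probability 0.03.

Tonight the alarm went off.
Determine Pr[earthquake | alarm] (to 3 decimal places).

Under noisy-OR, P(alarm | causes) = 1 − (1−0.03)·∏(1−qᵢ) over the active causes.
For the numerator, keep only earthquake=true terms: 0.249182 + 0.048519 = 0.297701
Denominator P(alarm): 0.03·0.665·0.854 + 0.93986·0.665·0.146 + 0.87099·0.335·0.854 + 0.992001·0.335·0.146 = 0.405989
Posterior = 0.297701 / 0.405989 ≈ 0.733

Pr[earthquake | alarm] ≈ 0.733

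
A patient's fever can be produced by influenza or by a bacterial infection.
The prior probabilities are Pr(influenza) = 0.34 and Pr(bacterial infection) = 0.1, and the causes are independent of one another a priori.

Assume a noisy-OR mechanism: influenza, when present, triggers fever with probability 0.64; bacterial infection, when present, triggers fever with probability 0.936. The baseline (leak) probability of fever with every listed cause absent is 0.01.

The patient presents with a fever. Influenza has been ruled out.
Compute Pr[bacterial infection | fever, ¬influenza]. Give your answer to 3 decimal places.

Under noisy-OR, P(fever | causes) = 1 − (1−0.01)·∏(1−qᵢ) over the active causes.
By total probability over both values of bacterial infection:
  P(fever | ¬influenza) = 0.01·0.9 + 0.93664·0.1
        = 0.009000 + 0.093664 = 0.102664
The terms with bacterial infection present sum to 0.093664, so
  P(bacterial infection | fever, ¬influenza) = 0.093664 / 0.102664 ≈ 0.912

Pr[bacterial infection | fever, ¬influenza] ≈ 0.912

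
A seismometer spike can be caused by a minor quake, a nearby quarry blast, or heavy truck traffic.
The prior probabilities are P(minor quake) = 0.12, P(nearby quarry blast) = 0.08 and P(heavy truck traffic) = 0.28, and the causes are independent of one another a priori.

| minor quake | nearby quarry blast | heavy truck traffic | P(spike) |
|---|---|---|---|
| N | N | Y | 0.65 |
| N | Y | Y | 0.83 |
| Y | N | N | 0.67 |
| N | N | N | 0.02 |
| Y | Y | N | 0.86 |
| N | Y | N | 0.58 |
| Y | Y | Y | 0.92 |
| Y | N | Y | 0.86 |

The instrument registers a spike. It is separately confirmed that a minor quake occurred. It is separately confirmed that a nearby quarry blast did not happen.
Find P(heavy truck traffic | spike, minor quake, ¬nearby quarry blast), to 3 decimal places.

Numerator (weight on configurations with heavy truck traffic): 0.86·0.28 = 0.240800
Denominator P(spike | minor quake, ¬nearby quarry blast): 0.67·0.72 + 0.86·0.28 = 0.723200
Posterior = 0.240800 / 0.723200 ≈ 0.333

P(heavy truck traffic | spike, minor quake, ¬nearby quarry blast) ≈ 0.333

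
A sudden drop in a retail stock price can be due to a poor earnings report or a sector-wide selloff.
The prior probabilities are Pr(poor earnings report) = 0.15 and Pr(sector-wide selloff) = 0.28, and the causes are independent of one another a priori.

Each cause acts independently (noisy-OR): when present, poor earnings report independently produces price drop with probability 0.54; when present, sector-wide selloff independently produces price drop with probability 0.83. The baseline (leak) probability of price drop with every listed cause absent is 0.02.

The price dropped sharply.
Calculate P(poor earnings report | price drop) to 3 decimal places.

P(poor earnings report | price drop) ≈ 0.318

Under noisy-OR, P(price drop | causes) = 1 − (1−0.02)·∏(1−qᵢ) over the active causes.
P(price drop) = 0.02*0.85*0.72 + 0.8334*0.85*0.28 + 0.5492*0.15*0.72 + 0.923364*0.15*0.28 = 0.012240 + 0.198349 + 0.059314 + 0.038781 = 0.308684
Restricting to configurations with poor earnings report present: 0.059314 + 0.038781 = 0.098095.
So P(poor earnings report | price drop) = 0.098095/0.308684 ≈ 0.318.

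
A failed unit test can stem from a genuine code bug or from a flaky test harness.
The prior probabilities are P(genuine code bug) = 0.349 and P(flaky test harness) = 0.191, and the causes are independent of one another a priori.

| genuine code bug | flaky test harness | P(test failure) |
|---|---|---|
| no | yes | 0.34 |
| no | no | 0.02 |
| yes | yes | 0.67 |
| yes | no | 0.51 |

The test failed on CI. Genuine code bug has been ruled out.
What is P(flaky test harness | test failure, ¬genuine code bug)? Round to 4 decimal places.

By total probability over both values of flaky test harness:
  P(test failure | ¬genuine code bug) = 0.02×0.809 + 0.34×0.191
        = 0.016180 + 0.064940 = 0.081120
Configurations with flaky test harness contribute 0.064940, so
  P(flaky test harness | test failure, ¬genuine code bug) = 0.064940 / 0.081120 ≈ 0.8005

P(flaky test harness | test failure, ¬genuine code bug) ≈ 0.8005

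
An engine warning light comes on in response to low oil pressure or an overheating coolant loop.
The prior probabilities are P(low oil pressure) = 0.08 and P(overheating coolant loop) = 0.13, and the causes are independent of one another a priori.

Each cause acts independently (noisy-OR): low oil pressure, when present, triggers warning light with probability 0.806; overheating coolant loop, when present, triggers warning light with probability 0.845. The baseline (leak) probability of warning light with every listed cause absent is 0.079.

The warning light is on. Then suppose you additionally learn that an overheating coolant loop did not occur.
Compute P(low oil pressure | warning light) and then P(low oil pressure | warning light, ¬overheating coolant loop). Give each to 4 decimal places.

Under noisy-OR, P(warning light | causes) = 1 − (1−0.079)·∏(1−qᵢ) over the active causes.
P(warning light) = 0.079×0.92×0.87 + 0.857245×0.92×0.13 + 0.821326×0.08×0.87 + 0.972306×0.08×0.13 = 0.063232 + 0.102527 + 0.057164 + 0.010112 = 0.233035
The low oil pressure-present share is 0.057164 + 0.010112 = 0.067276.
Hence the posterior is 0.067276/0.233035 ≈ 0.2887.

Now also conditioning on overheating coolant loop≠true:
P(warning light | ¬overheating coolant loop) = 0.079*0.92 + 0.821326*0.08 = 0.072680 + 0.065706 = 0.138386
Restricting to configurations with low oil pressure present: 0.821326*0.08 = 0.065706.
So P(low oil pressure | warning light, ¬overheating coolant loop) = 0.065706/0.138386 ≈ 0.4748.
With overheating coolant loop excluded, low oil pressure must carry more of the explanatory weight for the warning light.

P(low oil pressure | warning light) ≈ 0.2887; P(low oil pressure | warning light, ¬overheating coolant loop) ≈ 0.4748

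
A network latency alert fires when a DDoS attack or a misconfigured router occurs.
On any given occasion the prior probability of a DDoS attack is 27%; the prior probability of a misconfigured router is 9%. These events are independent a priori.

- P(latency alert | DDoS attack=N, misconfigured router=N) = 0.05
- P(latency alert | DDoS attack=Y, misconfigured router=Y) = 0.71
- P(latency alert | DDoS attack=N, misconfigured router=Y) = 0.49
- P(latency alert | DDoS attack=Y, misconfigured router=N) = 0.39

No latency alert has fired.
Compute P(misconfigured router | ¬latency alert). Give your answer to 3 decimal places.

P(misconfigured router | ¬latency alert) ≈ 0.049

Weight on misconfigured router=true, given the evidence: 0.033507 + 0.007047 = 0.040554
Denominator P(¬latency alert): 0.95×0.73×0.91 + 0.51×0.73×0.09 + 0.61×0.27×0.91 + 0.29×0.27×0.09 = 0.821516
Posterior = 0.040554 / 0.821516 ≈ 0.049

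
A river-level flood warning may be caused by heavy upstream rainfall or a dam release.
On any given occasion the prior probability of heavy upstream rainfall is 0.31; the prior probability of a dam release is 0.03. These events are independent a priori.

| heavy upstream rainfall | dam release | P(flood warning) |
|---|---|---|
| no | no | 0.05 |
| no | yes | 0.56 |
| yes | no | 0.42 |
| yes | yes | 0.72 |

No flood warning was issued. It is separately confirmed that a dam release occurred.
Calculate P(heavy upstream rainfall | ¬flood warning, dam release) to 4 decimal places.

P(heavy upstream rainfall | ¬flood warning, dam release) ≈ 0.2223

Sum P(¬flood warning|·) weighted by the priors over both values of heavy upstream rainfall:
  P(¬flood warning | dam release) = 0.44·0.69 + 0.28·0.31
        = 0.303600 + 0.086800 = 0.390400
The terms with heavy upstream rainfall present sum to 0.086800, so
  P(heavy upstream rainfall | ¬flood warning, dam release) = 0.086800 / 0.390400 ≈ 0.2223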